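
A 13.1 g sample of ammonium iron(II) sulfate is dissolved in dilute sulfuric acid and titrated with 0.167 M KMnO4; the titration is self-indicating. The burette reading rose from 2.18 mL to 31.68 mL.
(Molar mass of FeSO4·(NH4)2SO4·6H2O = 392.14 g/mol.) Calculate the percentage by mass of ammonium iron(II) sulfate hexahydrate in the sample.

73.7 %

MnO4^- + 5 Fe^2+ + 8 H^+ → Mn^2+ + 5 Fe^3+ + 4 H2O
n(KMnO4) = 0.0295 L × 0.167 mol/L = 4.93 × 10^-3 mol
From the 5:1 ratio, n(FeSO4·(NH4)2SO4·6H2O) = 5/1 × 4.93 × 10^-3 = 0.0246 mol
mass of FeSO4·(NH4)2SO4·6H2O = 0.0246 × 392.14 g/mol = 9.66 g
% FeSO4·(NH4)2SO4·6H2O = 9.66 / 13.1 × 100 = 73.7 %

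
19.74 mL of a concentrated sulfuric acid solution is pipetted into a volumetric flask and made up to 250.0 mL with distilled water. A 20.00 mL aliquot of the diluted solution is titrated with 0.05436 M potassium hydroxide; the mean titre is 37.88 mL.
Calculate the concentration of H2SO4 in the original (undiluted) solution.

0.6520 M

H2SO4 + 2 KOH → K2SO4 + 2 H2O
n(KOH) = 0.03788 × 0.05436 = 2.059 × 10^-3 mol
From the 1:2 ratio, n(H2SO4) in the aliquot = 1/2 × 2.059 × 10^-3 = 1.030 × 10^-3 mol
[H2SO4]_dilute = 1.030 × 10^-3 / 0.02000 = 0.05148 mol/L
Dilution factor = 250.0 / 19.74 = 12.66
[H2SO4]_stock = 0.05148 × 12.66 = 0.6520 mol/L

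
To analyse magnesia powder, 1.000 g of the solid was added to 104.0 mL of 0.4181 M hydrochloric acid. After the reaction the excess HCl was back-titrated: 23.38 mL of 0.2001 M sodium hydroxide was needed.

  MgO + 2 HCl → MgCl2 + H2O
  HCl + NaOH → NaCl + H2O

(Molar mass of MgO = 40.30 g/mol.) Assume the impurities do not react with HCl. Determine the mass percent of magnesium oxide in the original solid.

n(HCl) added = 0.1040 × 0.4181 = 0.04348 mol
n(NaOH) used in back-titration = 0.02338 × 0.2001 = 4.678 × 10^-3 mol
n(HCl) left over = 4.678 × 10^-3 mol (1:1 ratio)
n(HCl) consumed by analyte = 0.04348 − 4.678 × 10^-3 = 0.03880 mol
From the 1:2 ratio, n(MgO) = 1/2 × 0.03880 = 0.01940 mol
mass of MgO = 0.01940 × 40.30 = 0.7819 g
% MgO = 0.7819 / 1.000 × 100 = 78.19 %

78.19 %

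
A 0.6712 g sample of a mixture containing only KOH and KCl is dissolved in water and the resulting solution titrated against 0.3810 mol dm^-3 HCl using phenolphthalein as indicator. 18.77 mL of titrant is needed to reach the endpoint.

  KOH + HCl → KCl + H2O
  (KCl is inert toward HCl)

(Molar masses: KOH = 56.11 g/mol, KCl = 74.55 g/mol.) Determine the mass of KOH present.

0.4013 g

n(HCl) = 0.01877 × 0.3810 = 7.151 × 10^-3 mol
Let x = n(KOH), y = n(KCl).
Titrant: 1x = 7.151 × 10^-3;  mass: 56.11x + 74.55y = 0.6712
Solving, x = 7.151 × 10^-3 mol, y = 3.621 × 10^-3 mol
mass of KOH = 7.151 × 10^-3 × 56.11 = 0.4013 g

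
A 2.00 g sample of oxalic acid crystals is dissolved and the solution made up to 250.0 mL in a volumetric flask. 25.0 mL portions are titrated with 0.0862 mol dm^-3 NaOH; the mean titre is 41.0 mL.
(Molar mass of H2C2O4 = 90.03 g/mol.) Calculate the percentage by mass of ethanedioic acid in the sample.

H2C2O4 + 2 NaOH → Na2C2O4 + 2 H2O
n(NaOH) per titration = 0.0410 × 0.0862 = 3.53 × 10^-3 mol
From the 1:2 ratio, n(H2C2O4) in each aliquot = 1/2 × 3.53 × 10^-3 = 1.77 × 10^-3 mol
n(H2C2O4) in the whole flask = 1.77 × 10^-3 × 250.0/25.0 = 0.0177 mol
mass of H2C2O4 = 0.0177 × 90.03 = 1.59 g
% H2C2O4 = 1.59 / 2.00 × 100 = 79.5 %

79.5 %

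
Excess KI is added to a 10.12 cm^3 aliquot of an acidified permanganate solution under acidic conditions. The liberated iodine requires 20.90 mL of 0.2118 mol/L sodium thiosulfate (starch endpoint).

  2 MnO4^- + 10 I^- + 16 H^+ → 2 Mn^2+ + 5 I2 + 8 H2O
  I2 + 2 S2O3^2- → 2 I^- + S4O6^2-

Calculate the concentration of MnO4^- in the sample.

n(S2O3^2-) = 0.02090 × 0.2118 = 4.427 × 10^-3 mol
n(I2) = n(S2O3^2-)/2 = 2.213 × 10^-3 mol
From the 2:5 ratio, n(MnO4^-) in the aliquot = 2/5 × 2.213 × 10^-3 = 8.853 × 10^-4 mol
[MnO4^-] = 8.853 × 10^-4 / 0.01012 = 0.08748 mol/L

0.08748 mol/L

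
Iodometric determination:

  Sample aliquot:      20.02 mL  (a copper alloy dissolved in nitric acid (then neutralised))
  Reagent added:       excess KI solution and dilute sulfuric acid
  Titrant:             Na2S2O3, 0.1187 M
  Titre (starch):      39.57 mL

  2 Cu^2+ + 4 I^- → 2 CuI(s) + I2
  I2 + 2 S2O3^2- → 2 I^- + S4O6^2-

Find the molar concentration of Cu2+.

n(S2O3^2-) = 0.03957 × 0.1187 = 4.697 × 10^-3 mol
n(I2) = n(S2O3^2-)/2 = 2.348 × 10^-3 mol
From the 2:1 ratio, n(Cu2+) in the aliquot = 2/1 × 2.348 × 10^-3 = 4.697 × 10^-3 mol
[Cu2+] = 4.697 × 10^-3 / 0.02002 = 0.2346 mol/L

0.2346 M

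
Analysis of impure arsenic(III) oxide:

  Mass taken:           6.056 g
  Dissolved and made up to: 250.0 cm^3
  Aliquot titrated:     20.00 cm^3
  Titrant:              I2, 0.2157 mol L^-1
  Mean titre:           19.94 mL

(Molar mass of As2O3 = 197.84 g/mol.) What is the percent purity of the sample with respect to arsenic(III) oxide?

87.82 %

As2O3 + 2 I2 + 2 H2O → As2O5 + 4 HI
n(I2) per titration = 0.01994 × 0.2157 = 4.301 × 10^-3 mol
From the 1:2 ratio, n(As2O3) in each aliquot = 1/2 × 4.301 × 10^-3 = 2.151 × 10^-3 mol
n(As2O3) in the whole flask = 2.151 × 10^-3 × 250.0/20.00 = 0.02688 mol
mass of As2O3 = 0.02688 × 197.84 = 5.318 g
% As2O3 = 5.318 / 6.056 × 100 = 87.82 %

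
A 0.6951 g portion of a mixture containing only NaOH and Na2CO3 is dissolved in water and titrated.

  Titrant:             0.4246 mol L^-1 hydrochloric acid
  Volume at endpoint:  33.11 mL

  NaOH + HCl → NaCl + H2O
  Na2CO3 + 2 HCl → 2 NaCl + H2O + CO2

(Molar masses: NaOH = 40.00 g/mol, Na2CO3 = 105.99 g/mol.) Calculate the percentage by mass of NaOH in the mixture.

n(HCl) = 0.03311 × 0.4246 = 0.01406 mol
Let x = n(NaOH), y = n(Na2CO3).
Titrant: 1x + 2y = 0.01406;  mass: 40.00x + 105.99y = 0.6951
Solving, x = 3.842 × 10^-3 mol, y = 5.108 × 10^-3 mol
mass of NaOH = 3.842 × 10^-3 × 40.00 = 0.1537 g
% NaOH = 0.1537 / 0.6951 × 100 = 22.11 %

22.11 %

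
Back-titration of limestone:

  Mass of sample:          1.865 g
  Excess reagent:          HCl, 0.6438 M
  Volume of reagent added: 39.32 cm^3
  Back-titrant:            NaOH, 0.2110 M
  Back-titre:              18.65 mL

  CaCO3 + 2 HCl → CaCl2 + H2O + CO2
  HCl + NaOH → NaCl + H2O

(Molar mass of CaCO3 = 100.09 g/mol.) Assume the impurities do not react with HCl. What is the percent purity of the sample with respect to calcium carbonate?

57.37 %

n(HCl) added = 0.03932 × 0.6438 = 0.02531 mol
n(NaOH) used in back-titration = 0.01865 × 0.2110 = 3.935 × 10^-3 mol
n(HCl) left over = 3.935 × 10^-3 mol (1:1 ratio)
n(HCl) consumed by analyte = 0.02531 − 3.935 × 10^-3 = 0.02138 mol
From the 1:2 ratio, n(CaCO3) = 1/2 × 0.02138 = 0.01069 mol
mass of CaCO3 = 0.01069 × 100.09 = 1.070 g
% CaCO3 = 1.070 / 1.865 × 100 = 57.37 %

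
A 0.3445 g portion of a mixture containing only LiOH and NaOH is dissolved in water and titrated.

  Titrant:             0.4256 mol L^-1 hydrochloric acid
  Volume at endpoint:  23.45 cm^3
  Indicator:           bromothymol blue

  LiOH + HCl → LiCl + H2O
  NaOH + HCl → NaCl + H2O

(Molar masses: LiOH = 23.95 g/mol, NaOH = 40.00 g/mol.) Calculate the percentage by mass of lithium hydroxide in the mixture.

23.70 %

n(HCl) = 0.02345 × 0.4256 = 9.980 × 10^-3 mol
Let x = n(LiOH), y = n(NaOH).
Titrant: 1x + 1y = 9.980 × 10^-3;  mass: 23.95x + 40.00y = 0.3445
Solving, x = 3.409 × 10^-3 mol, y = 6.571 × 10^-3 mol
mass of LiOH = 3.409 × 10^-3 × 23.95 = 0.08164 g
% LiOH = 0.08164 / 0.3445 × 100 = 23.70 %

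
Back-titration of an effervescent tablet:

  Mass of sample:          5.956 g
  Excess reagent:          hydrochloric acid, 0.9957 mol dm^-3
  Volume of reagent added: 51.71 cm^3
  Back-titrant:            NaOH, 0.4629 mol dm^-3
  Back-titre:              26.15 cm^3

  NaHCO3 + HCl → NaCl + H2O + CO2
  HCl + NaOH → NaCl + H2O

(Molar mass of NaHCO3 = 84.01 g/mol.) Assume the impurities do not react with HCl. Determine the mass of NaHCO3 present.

3.309 g

n(HCl) added = 0.05171 × 0.9957 = 0.05149 mol
n(NaOH) used in back-titration = 0.02615 × 0.4629 = 0.01210 mol
n(HCl) left over = 0.01210 mol (1:1 ratio)
n(HCl) consumed by analyte = 0.05149 − 0.01210 = 0.03938 mol
n(NaHCO3) = 0.03938 mol (1:1 ratio)
mass of NaHCO3 = 0.03938 × 84.01 = 3.309 g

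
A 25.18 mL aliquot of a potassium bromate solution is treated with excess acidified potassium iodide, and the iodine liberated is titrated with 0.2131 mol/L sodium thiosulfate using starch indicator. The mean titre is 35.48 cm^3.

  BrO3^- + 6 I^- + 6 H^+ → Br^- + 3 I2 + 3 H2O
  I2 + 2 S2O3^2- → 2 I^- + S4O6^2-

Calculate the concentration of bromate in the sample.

n(S2O3^2-) = 0.03548 × 0.2131 = 7.561 × 10^-3 mol
n(I2) = n(S2O3^2-)/2 = 3.780 × 10^-3 mol
From the 1:3 ratio, n(BrO3^-) in the aliquot = 1/3 × 3.780 × 10^-3 = 1.260 × 10^-3 mol
[BrO3^-] = 1.260 × 10^-3 / 0.02518 = 0.05004 mol/L

0.05004 mol/L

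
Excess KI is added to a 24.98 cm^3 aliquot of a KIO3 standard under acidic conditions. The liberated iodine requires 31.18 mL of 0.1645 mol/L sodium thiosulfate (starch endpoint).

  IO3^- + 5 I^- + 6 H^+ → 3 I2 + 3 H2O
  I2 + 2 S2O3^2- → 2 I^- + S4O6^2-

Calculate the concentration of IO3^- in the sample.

0.03422 mol/L

n(S2O3^2-) = 0.03118 × 0.1645 = 5.129 × 10^-3 mol
n(I2) = n(S2O3^2-)/2 = 2.565 × 10^-3 mol
From the 1:3 ratio, n(IO3^-) in the aliquot = 1/3 × 2.565 × 10^-3 = 8.549 × 10^-4 mol
[IO3^-] = 8.549 × 10^-4 / 0.02498 = 0.03422 mol/L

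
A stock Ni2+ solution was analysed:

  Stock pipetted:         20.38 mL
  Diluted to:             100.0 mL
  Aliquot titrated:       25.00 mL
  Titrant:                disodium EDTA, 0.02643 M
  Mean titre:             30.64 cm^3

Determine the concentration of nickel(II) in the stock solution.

0.1589 M

Ni^2+ + EDTA^4- → [Ni(EDTA)]^2-
n(EDTA) = 0.03064 × 0.02643 = 8.098 × 10^-4 mol
n(Ni2+) in the aliquot = 8.098 × 10^-4 mol (1:1 ratio)
[Ni2+]_dilute = 8.098 × 10^-4 / 0.02500 = 0.03239 mol/L
Dilution factor = 100.0 / 20.38 = 4.907
[Ni2+]_stock = 0.03239 × 4.907 = 0.1589 mol/L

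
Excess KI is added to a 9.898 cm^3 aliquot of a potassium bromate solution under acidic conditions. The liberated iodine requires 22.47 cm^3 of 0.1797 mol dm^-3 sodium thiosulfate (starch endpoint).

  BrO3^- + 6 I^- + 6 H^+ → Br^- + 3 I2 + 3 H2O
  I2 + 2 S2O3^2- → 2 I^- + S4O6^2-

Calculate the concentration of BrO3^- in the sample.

n(S2O3^2-) = 0.02247 × 0.1797 = 4.038 × 10^-3 mol
n(I2) = n(S2O3^2-)/2 = 2.019 × 10^-3 mol
From the 1:3 ratio, n(BrO3^-) in the aliquot = 1/3 × 2.019 × 10^-3 = 6.730 × 10^-4 mol
[BrO3^-] = 6.730 × 10^-4 / 0.009898 = 0.06799 mol/L

0.06799 mol/L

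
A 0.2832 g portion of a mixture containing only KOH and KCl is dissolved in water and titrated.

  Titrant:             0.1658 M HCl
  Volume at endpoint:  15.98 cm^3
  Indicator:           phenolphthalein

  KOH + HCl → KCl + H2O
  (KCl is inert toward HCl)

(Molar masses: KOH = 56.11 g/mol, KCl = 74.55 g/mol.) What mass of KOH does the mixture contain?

n(HCl) = 0.01598 × 0.1658 = 2.649 × 10^-3 mol
Let x = n(KOH), y = n(KCl).
Titrant: 1x = 2.649 × 10^-3;  mass: 56.11x + 74.55y = 0.2832
Solving, x = 2.649 × 10^-3 mol, y = 1.805 × 10^-3 mol
mass of KOH = 2.649 × 10^-3 × 56.11 = 0.1487 g

0.1487 g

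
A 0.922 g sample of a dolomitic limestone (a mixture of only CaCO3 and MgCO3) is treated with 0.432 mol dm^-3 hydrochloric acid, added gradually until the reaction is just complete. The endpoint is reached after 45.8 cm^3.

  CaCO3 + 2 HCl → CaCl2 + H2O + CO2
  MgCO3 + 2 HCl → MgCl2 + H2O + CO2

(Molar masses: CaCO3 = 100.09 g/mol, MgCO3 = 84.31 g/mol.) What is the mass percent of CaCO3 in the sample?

n(HCl) = 0.0458 × 0.432 = 0.0198 mol
Let x = n(CaCO3), y = n(MgCO3).
Titrant: 2x + 2y = 0.0198;  mass: 100.09x + 84.31y = 0.922
Solving, x = 5.57 × 10^-3 mol, y = 4.32 × 10^-3 mol
mass of CaCO3 = 5.57 × 10^-3 × 100.09 = 0.558 g
% CaCO3 = 0.558 / 0.922 × 100 = 60.5 %

60.5 %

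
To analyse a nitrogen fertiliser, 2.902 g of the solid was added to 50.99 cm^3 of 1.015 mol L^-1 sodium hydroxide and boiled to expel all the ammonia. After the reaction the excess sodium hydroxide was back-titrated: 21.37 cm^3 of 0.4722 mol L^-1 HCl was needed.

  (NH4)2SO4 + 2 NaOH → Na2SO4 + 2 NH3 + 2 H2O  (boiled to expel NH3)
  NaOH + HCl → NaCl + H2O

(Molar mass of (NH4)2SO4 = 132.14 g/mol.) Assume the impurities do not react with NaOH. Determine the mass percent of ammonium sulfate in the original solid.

n(NaOH) added = 0.05099 × 1.015 = 0.05175 mol
n(HCl) used in back-titration = 0.02137 × 0.4722 = 0.01009 mol
n(NaOH) left over = 0.01009 mol (1:1 ratio)
n(NaOH) consumed by analyte = 0.05175 − 0.01009 = 0.04166 mol
From the 1:2 ratio, n((NH4)2SO4) = 1/2 × 0.04166 = 0.02083 mol
mass of (NH4)2SO4 = 0.02083 × 132.14 = 2.753 g
% (NH4)2SO4 = 2.753 / 2.902 × 100 = 94.86 %

94.86 %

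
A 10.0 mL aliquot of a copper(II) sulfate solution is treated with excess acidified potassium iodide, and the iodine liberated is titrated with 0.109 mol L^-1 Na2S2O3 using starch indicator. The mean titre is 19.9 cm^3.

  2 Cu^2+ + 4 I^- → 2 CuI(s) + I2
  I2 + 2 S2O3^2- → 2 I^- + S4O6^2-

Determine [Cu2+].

0.217 mol/L

n(S2O3^2-) = 0.0199 × 0.109 = 2.17 × 10^-3 mol
n(I2) = n(S2O3^2-)/2 = 1.08 × 10^-3 mol
From the 2:1 ratio, n(Cu2+) in the aliquot = 2/1 × 1.08 × 10^-3 = 2.17 × 10^-3 mol
[Cu2+] = 2.17 × 10^-3 / 0.0100 = 0.217 mol/L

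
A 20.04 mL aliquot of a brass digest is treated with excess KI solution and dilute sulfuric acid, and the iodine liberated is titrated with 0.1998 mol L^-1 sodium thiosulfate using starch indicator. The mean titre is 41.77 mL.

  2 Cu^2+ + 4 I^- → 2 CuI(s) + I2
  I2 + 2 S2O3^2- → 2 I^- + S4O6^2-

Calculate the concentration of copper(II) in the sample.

0.4164 mol/L

n(S2O3^2-) = 0.04177 × 0.1998 = 8.346 × 10^-3 mol
n(I2) = n(S2O3^2-)/2 = 4.173 × 10^-3 mol
From the 2:1 ratio, n(Cu2+) in the aliquot = 2/1 × 4.173 × 10^-3 = 8.346 × 10^-3 mol
[Cu2+] = 8.346 × 10^-3 / 0.02004 = 0.4164 mol/L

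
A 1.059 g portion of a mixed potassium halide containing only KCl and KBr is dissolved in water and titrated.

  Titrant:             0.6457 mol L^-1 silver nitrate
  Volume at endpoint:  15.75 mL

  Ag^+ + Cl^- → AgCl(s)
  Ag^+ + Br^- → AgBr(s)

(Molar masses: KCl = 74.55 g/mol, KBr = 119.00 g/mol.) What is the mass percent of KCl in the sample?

n(AgNO3) = 0.01575 × 0.6457 = 0.01017 mol
Let x = n(KCl), y = n(KBr).
Titrant: 1x + 1y = 0.01017;  mass: 74.55x + 119.00y = 1.059
Solving, x = 3.402 × 10^-3 mol, y = 6.768 × 10^-3 mol
mass of KCl = 3.402 × 10^-3 × 74.55 = 0.2536 g
% KCl = 0.2536 / 1.059 × 100 = 23.95 %

23.95 %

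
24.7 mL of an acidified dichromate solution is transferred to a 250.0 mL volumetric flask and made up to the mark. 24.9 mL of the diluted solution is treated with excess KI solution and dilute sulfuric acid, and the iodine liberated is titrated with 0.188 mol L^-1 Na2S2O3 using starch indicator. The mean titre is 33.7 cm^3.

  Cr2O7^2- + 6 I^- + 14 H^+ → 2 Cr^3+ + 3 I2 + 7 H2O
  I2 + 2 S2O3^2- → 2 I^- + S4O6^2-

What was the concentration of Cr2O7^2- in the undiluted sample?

0.429 mol/L

n(S2O3^2-) = 0.0337 × 0.188 = 6.34 × 10^-3 mol
n(I2) = n(S2O3^2-)/2 = 3.17 × 10^-3 mol
From the 1:3 ratio, n(Cr2O7^2-) in the aliquot = 1/3 × 3.17 × 10^-3 = 1.06 × 10^-3 mol
[Cr2O7^2-]_dilute = 1.06 × 10^-3 / 0.0249 = 0.0424 mol/L
[Cr2O7^2-]_original = 0.0424 × 250.0/24.7 = 0.429 mol/L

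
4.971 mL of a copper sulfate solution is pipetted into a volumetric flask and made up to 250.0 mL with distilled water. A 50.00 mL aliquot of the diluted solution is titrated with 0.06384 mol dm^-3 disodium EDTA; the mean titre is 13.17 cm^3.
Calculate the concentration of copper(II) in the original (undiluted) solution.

Cu^2+ + EDTA^4- → [Cu(EDTA)]^2-
n(EDTA) = 0.01317 × 0.06384 = 8.408 × 10^-4 mol
n(Cu2+) in the aliquot = 8.408 × 10^-4 mol (1:1 ratio)
[Cu2+]_dilute = 8.408 × 10^-4 / 0.05000 = 0.01682 mol/L
Dilution factor = 250.0 / 4.971 = 50.29
[Cu2+]_stock = 0.01682 × 50.29 = 0.8457 mol/L

0.8457 mol/L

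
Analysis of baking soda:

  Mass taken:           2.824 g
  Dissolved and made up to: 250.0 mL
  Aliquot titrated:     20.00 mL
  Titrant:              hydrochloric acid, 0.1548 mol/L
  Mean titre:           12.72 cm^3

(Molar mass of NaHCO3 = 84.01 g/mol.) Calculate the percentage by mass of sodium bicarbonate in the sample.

NaHCO3 + HCl → NaCl + H2O + CO2
n(HCl) per titration = 0.01272 × 0.1548 = 1.969 × 10^-3 mol
n(NaHCO3) in each aliquot = 1.969 × 10^-3 mol (1:1 ratio)
n(NaHCO3) in the whole flask = 1.969 × 10^-3 × 250.0/20.00 = 0.02461 mol
mass of NaHCO3 = 0.02461 × 84.01 = 2.068 g
% NaHCO3 = 2.068 / 2.824 × 100 = 73.22 %

73.22 %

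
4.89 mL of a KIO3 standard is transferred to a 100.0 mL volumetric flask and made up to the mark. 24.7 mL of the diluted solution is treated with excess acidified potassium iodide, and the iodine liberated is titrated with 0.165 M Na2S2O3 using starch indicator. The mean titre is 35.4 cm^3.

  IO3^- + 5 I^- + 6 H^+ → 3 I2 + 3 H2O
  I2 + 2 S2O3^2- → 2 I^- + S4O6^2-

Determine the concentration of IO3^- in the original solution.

0.806 M

n(S2O3^2-) = 0.0354 × 0.165 = 5.84 × 10^-3 mol
n(I2) = n(S2O3^2-)/2 = 2.92 × 10^-3 mol
From the 1:3 ratio, n(IO3^-) in the aliquot = 1/3 × 2.92 × 10^-3 = 9.73 × 10^-4 mol
[IO3^-]_dilute = 9.73 × 10^-4 / 0.0247 = 0.0394 mol/L
[IO3^-]_original = 0.0394 × 100.0/4.89 = 0.806 mol/L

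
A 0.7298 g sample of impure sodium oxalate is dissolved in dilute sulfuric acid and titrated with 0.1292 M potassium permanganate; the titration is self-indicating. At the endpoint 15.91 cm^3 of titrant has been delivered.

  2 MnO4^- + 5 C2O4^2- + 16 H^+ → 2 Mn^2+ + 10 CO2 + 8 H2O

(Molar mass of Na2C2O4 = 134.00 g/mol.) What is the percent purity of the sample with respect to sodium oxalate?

n(KMnO4) = 0.01591 L × 0.1292 mol/L = 2.056 × 10^-3 mol
From the 5:2 ratio, n(Na2C2O4) = 5/2 × 2.056 × 10^-3 = 5.139 × 10^-3 mol
mass of Na2C2O4 = 5.139 × 10^-3 × 134.00 g/mol = 0.6886 g
% Na2C2O4 = 0.6886 / 0.7298 × 100 = 94.36 %

94.36 %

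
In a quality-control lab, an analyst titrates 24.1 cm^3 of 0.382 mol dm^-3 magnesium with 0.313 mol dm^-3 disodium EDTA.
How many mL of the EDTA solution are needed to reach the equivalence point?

29.4 mL

Mg^2+ + EDTA^4- → [Mg(EDTA)]^2-
n(Mg2+) = 0.0241 L × 0.382 mol/L = 9.21 × 10^-3 mol
n(EDTA) = 9.21 × 10^-3 mol (1:1 stoichiometry)
V(EDTA) = 9.21 × 10^-3 mol / 0.313 mol/L = 0.0294 L = 29.4 mL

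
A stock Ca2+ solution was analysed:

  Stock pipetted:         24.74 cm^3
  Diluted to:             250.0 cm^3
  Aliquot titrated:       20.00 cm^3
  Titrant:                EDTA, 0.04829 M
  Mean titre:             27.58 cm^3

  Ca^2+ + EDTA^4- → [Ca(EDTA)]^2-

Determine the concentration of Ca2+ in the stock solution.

n(EDTA) = 0.02758 × 0.04829 = 1.332 × 10^-3 mol
n(Ca2+) in the aliquot = 1.332 × 10^-3 mol (1:1 ratio)
[Ca2+]_dilute = 1.332 × 10^-3 / 0.02000 = 0.06659 mol/L
Dilution factor = 250.0 / 24.74 = 10.11
[Ca2+]_stock = 0.06659 × 10.11 = 0.6729 mol/L

0.6729 M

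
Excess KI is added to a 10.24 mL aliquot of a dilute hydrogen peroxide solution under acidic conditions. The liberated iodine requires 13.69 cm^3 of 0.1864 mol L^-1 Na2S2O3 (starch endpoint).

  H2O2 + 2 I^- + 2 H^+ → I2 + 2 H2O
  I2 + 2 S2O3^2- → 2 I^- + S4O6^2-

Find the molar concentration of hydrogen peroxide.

0.1246 mol/L

n(S2O3^2-) = 0.01369 × 0.1864 = 2.552 × 10^-3 mol
n(I2) = n(S2O3^2-)/2 = 1.276 × 10^-3 mol
n(H2O2) in the aliquot = 1.276 × 10^-3 mol (1:1 ratio)
[H2O2] = 1.276 × 10^-3 / 0.01024 = 0.1246 mol/L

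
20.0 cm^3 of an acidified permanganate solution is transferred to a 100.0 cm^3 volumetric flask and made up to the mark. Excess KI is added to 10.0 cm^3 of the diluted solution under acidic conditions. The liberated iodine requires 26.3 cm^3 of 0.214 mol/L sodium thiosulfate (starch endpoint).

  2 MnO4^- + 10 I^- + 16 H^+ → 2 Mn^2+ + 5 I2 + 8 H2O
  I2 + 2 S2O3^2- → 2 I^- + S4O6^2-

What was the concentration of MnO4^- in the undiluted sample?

n(S2O3^2-) = 0.0263 × 0.214 = 5.63 × 10^-3 mol
n(I2) = n(S2O3^2-)/2 = 2.81 × 10^-3 mol
From the 2:5 ratio, n(MnO4^-) in the aliquot = 2/5 × 2.81 × 10^-3 = 1.13 × 10^-3 mol
[MnO4^-]_dilute = 1.13 × 10^-3 / 0.0100 = 0.113 mol/L
[MnO4^-]_original = 0.113 × 100.0/20.0 = 0.563 mol/L

0.563 mol/L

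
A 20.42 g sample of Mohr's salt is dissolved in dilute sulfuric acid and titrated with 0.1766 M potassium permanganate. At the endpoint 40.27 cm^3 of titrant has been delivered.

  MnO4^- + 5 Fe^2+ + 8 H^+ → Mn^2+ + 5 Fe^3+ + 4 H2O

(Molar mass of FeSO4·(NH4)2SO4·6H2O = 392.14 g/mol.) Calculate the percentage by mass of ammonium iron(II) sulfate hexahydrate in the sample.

68.29 %

n(KMnO4) = 0.04027 L × 0.1766 mol/L = 7.112 × 10^-3 mol
From the 5:1 ratio, n(FeSO4·(NH4)2SO4·6H2O) = 5/1 × 7.112 × 10^-3 = 0.03556 mol
mass of FeSO4·(NH4)2SO4·6H2O = 0.03556 × 392.14 g/mol = 13.94 g
% FeSO4·(NH4)2SO4·6H2O = 13.94 / 20.42 × 100 = 68.29 %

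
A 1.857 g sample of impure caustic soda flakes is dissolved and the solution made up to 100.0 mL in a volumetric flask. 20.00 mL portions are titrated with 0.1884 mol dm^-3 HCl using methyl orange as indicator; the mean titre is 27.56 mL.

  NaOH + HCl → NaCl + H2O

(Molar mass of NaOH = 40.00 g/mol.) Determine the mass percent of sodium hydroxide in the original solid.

n(HCl) per titration = 0.02756 × 0.1884 = 5.192 × 10^-3 mol
n(NaOH) in each aliquot = 5.192 × 10^-3 mol (1:1 ratio)
n(NaOH) in the whole flask = 5.192 × 10^-3 × 100.0/20.00 = 0.02596 mol
mass of NaOH = 0.02596 × 40.00 = 1.038 g
% NaOH = 1.038 / 1.857 × 100 = 55.92 %

55.92 %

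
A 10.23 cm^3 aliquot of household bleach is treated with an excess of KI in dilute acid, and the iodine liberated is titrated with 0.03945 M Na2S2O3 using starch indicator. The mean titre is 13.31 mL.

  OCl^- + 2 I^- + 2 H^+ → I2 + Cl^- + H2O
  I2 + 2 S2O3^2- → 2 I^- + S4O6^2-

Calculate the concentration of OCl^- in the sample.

0.02566 M

n(S2O3^2-) = 0.01331 × 0.03945 = 5.251 × 10^-4 mol
n(I2) = n(S2O3^2-)/2 = 2.625 × 10^-4 mol
n(OCl^-) in the aliquot = 2.625 × 10^-4 mol (1:1 ratio)
[OCl^-] = 2.625 × 10^-4 / 0.01023 = 0.02566 mol/L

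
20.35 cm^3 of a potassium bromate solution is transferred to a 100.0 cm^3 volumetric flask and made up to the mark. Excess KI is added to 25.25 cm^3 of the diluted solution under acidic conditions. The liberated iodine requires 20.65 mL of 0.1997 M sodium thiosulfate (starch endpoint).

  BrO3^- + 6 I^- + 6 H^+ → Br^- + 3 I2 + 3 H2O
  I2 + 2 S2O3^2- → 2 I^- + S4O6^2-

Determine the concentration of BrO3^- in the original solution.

0.1338 M

n(S2O3^2-) = 0.02065 × 0.1997 = 4.124 × 10^-3 mol
n(I2) = n(S2O3^2-)/2 = 2.062 × 10^-3 mol
From the 1:3 ratio, n(BrO3^-) in the aliquot = 1/3 × 2.062 × 10^-3 = 6.873 × 10^-4 mol
[BrO3^-]_dilute = 6.873 × 10^-4 / 0.02525 = 0.02722 mol/L
[BrO3^-]_original = 0.02722 × 100.0/20.35 = 0.1338 mol/L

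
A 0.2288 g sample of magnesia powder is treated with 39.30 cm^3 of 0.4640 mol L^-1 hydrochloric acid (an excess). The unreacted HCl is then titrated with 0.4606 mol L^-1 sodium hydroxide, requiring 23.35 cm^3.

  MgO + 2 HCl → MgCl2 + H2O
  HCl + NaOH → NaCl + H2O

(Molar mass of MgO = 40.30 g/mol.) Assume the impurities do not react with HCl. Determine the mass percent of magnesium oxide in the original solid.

65.88 %

n(HCl) added = 0.03930 × 0.4640 = 0.01824 mol
n(NaOH) used in back-titration = 0.02335 × 0.4606 = 0.01076 mol
n(HCl) left over = 0.01076 mol (1:1 ratio)
n(HCl) consumed by analyte = 0.01824 − 0.01076 = 7.480 × 10^-3 mol
From the 1:2 ratio, n(MgO) = 1/2 × 7.480 × 10^-3 = 3.740 × 10^-3 mol
mass of MgO = 3.740 × 10^-3 × 40.30 = 0.1507 g
% MgO = 0.1507 / 0.2288 × 100 = 65.88 %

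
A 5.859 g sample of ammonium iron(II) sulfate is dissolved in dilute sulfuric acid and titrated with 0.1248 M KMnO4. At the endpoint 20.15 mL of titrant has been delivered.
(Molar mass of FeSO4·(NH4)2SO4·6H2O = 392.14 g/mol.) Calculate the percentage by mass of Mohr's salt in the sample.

84.15 %

MnO4^- + 5 Fe^2+ + 8 H^+ → Mn^2+ + 5 Fe^3+ + 4 H2O
n(KMnO4) = 0.02015 L × 0.1248 mol/L = 2.515 × 10^-3 mol
From the 5:1 ratio, n(FeSO4·(NH4)2SO4·6H2O) = 5/1 × 2.515 × 10^-3 = 0.01257 mol
mass of FeSO4·(NH4)2SO4·6H2O = 0.01257 × 392.14 g/mol = 4.931 g
% FeSO4·(NH4)2SO4·6H2O = 4.931 / 5.859 × 100 = 84.15 %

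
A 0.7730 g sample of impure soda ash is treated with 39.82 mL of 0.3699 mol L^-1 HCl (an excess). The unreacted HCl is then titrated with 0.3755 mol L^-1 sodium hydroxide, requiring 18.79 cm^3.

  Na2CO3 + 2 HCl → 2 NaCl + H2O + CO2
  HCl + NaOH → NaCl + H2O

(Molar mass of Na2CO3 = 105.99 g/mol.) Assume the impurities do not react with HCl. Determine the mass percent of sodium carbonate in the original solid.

52.61 %

n(HCl) added = 0.03982 × 0.3699 = 0.01473 mol
n(NaOH) used in back-titration = 0.01879 × 0.3755 = 7.056 × 10^-3 mol
n(HCl) left over = 7.056 × 10^-3 mol (1:1 ratio)
n(HCl) consumed by analyte = 0.01473 − 7.056 × 10^-3 = 7.674 × 10^-3 mol
From the 1:2 ratio, n(Na2CO3) = 1/2 × 7.674 × 10^-3 = 3.837 × 10^-3 mol
mass of Na2CO3 = 3.837 × 10^-3 × 105.99 = 0.4067 g
% Na2CO3 = 0.4067 / 0.7730 × 100 = 52.61 %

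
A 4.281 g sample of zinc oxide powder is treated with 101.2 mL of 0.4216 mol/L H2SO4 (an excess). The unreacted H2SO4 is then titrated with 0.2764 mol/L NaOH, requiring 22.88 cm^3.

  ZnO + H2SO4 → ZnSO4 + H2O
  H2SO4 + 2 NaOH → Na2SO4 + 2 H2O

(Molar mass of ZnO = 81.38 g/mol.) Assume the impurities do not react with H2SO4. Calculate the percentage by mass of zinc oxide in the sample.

n(H2SO4) added = 0.1012 × 0.4216 = 0.04267 mol
n(NaOH) used in back-titration = 0.02288 × 0.2764 = 6.324 × 10^-3 mol
From the 1:2 ratio, n(H2SO4) left over = 1/2 × 6.324 × 10^-3 = 3.162 × 10^-3 mol
n(H2SO4) consumed by analyte = 0.04267 − 3.162 × 10^-3 = 0.03950 mol
n(ZnO) = 0.03950 mol (1:1 ratio)
mass of ZnO = 0.03950 × 81.38 = 3.215 g
% ZnO = 3.215 / 4.281 × 100 = 75.10 %

75.10 %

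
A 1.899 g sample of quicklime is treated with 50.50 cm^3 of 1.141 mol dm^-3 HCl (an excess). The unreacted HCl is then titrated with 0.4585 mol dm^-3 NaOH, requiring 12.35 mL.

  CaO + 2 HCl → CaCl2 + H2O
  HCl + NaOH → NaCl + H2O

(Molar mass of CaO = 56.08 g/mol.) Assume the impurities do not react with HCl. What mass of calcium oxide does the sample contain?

1.457 g

n(HCl) added = 0.05050 × 1.141 = 0.05762 mol
n(NaOH) used in back-titration = 0.01235 × 0.4585 = 5.662 × 10^-3 mol
n(HCl) left over = 5.662 × 10^-3 mol (1:1 ratio)
n(HCl) consumed by analyte = 0.05762 − 5.662 × 10^-3 = 0.05196 mol
From the 1:2 ratio, n(CaO) = 1/2 × 0.05196 = 0.02598 mol
mass of CaO = 0.02598 × 56.08 = 1.457 g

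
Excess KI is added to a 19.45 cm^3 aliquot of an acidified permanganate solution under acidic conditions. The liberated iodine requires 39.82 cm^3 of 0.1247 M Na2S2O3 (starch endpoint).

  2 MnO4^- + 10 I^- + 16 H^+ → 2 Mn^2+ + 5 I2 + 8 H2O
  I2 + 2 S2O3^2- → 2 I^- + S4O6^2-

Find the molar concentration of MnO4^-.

0.05106 M

n(S2O3^2-) = 0.03982 × 0.1247 = 4.966 × 10^-3 mol
n(I2) = n(S2O3^2-)/2 = 2.483 × 10^-3 mol
From the 2:5 ratio, n(MnO4^-) in the aliquot = 2/5 × 2.483 × 10^-3 = 9.931 × 10^-4 mol
[MnO4^-] = 9.931 × 10^-4 / 0.01945 = 0.05106 mol/L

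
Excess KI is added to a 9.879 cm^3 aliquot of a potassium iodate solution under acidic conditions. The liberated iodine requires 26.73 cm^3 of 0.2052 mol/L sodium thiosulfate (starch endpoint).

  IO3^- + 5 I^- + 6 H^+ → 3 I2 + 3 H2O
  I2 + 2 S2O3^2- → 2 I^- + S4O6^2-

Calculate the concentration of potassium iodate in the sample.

n(S2O3^2-) = 0.02673 × 0.2052 = 5.485 × 10^-3 mol
n(I2) = n(S2O3^2-)/2 = 2.742 × 10^-3 mol
From the 1:3 ratio, n(IO3^-) in the aliquot = 1/3 × 2.742 × 10^-3 = 9.142 × 10^-4 mol
[IO3^-] = 9.142 × 10^-4 / 0.009879 = 0.09254 mol/L

0.09254 mol/L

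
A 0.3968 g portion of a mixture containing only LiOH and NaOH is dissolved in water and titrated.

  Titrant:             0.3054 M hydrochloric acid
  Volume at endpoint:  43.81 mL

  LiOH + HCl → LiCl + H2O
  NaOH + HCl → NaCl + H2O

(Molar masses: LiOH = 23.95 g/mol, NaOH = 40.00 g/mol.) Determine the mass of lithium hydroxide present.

n(HCl) = 0.04381 × 0.3054 = 0.01338 mol
Let x = n(LiOH), y = n(NaOH).
Titrant: 1x + 1y = 0.01338;  mass: 23.95x + 40.00y = 0.3968
Solving, x = 8.622 × 10^-3 mol, y = 4.758 × 10^-3 mol
mass of LiOH = 8.622 × 10^-3 × 23.95 = 0.2065 g

0.2065 g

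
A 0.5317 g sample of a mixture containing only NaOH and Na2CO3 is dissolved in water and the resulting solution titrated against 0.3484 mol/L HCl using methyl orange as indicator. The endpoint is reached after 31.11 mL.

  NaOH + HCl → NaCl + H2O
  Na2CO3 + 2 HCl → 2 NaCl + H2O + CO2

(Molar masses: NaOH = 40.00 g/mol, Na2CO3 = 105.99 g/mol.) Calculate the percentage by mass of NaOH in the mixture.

24.72 %

n(HCl) = 0.03111 × 0.3484 = 0.01084 mol
Let x = n(NaOH), y = n(Na2CO3).
Titrant: 1x + 2y = 0.01084;  mass: 40.00x + 105.99y = 0.5317
Solving, x = 3.286 × 10^-3 mol, y = 3.776 × 10^-3 mol
mass of NaOH = 3.286 × 10^-3 × 40.00 = 0.1314 g
% NaOH = 0.1314 / 0.5317 × 100 = 24.72 %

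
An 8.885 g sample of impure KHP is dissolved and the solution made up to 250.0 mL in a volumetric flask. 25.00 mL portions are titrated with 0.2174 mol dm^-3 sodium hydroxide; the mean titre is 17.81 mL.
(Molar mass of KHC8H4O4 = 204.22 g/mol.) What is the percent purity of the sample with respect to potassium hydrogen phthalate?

88.99 %

KHC8H4O4 + NaOH → KNaC8H4O4 + H2O
n(NaOH) per titration = 0.01781 × 0.2174 = 3.872 × 10^-3 mol
n(KHC8H4O4) in each aliquot = 3.872 × 10^-3 mol (1:1 ratio)
n(KHC8H4O4) in the whole flask = 3.872 × 10^-3 × 250.0/25.00 = 0.03872 mol
mass of KHC8H4O4 = 0.03872 × 204.22 = 7.907 g
% KHC8H4O4 = 7.907 / 8.885 × 100 = 88.99 %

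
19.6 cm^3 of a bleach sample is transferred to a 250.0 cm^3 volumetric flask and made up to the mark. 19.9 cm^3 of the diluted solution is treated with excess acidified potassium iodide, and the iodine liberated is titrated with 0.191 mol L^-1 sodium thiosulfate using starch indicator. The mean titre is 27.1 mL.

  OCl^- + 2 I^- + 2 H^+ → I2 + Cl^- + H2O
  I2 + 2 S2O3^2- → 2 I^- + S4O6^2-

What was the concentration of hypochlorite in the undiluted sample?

n(S2O3^2-) = 0.0271 × 0.191 = 5.18 × 10^-3 mol
n(I2) = n(S2O3^2-)/2 = 2.59 × 10^-3 mol
n(OCl^-) in the aliquot = 2.59 × 10^-3 mol (1:1 ratio)
[OCl^-]_dilute = 2.59 × 10^-3 / 0.0199 = 0.130 mol/L
[OCl^-]_original = 0.130 × 250.0/19.6 = 1.66 mol/L

1.66 mol/L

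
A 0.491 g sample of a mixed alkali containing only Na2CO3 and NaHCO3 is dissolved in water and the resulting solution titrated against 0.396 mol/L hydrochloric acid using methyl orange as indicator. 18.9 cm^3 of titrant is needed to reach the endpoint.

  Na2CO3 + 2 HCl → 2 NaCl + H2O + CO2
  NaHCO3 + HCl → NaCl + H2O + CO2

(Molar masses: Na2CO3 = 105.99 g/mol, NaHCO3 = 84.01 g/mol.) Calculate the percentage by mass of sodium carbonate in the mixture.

47.9 %

n(HCl) = 0.0189 × 0.396 = 7.48 × 10^-3 mol
Let x = n(Na2CO3), y = n(NaHCO3).
Titrant: 2x + 1y = 7.48 × 10^-3;  mass: 105.99x + 84.01y = 0.491
Solving, x = 2.22 × 10^-3 mol, y = 3.04 × 10^-3 mol
mass of Na2CO3 = 2.22 × 10^-3 × 105.99 = 0.235 g
% Na2CO3 = 0.235 / 0.491 × 100 = 47.9 %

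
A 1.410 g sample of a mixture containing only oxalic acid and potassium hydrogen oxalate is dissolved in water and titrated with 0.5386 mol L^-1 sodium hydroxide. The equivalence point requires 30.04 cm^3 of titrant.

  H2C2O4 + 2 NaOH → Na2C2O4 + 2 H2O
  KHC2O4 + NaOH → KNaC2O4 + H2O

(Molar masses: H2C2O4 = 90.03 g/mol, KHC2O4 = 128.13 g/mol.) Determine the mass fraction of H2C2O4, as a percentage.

25.47 %

n(NaOH) = 0.03004 × 0.5386 = 0.01618 mol
Let x = n(H2C2O4), y = n(KHC2O4).
Titrant: 2x + 1y = 0.01618;  mass: 90.03x + 128.13y = 1.410
Solving, x = 3.989 × 10^-3 mol, y = 8.202 × 10^-3 mol
mass of H2C2O4 = 3.989 × 10^-3 × 90.03 = 0.3591 g
% H2C2O4 = 0.3591 / 1.410 × 100 = 25.47 %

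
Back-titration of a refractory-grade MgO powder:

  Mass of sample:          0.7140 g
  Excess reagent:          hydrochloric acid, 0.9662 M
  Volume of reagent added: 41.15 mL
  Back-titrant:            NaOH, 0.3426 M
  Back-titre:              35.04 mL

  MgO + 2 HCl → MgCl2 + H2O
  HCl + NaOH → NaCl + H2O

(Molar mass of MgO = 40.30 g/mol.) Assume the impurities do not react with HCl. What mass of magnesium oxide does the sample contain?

0.5593 g

n(HCl) added = 0.04115 × 0.9662 = 0.03976 mol
n(NaOH) used in back-titration = 0.03504 × 0.3426 = 0.01200 mol
n(HCl) left over = 0.01200 mol (1:1 ratio)
n(HCl) consumed by analyte = 0.03976 − 0.01200 = 0.02775 mol
From the 1:2 ratio, n(MgO) = 1/2 × 0.02775 = 0.01388 mol
mass of MgO = 0.01388 × 40.30 = 0.5593 g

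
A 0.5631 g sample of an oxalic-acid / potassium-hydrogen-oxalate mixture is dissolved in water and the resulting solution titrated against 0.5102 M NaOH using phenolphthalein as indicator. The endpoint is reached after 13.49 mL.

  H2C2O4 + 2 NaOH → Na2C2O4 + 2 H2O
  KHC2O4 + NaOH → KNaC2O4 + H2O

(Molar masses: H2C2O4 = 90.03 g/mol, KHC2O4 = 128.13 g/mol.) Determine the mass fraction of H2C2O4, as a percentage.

n(NaOH) = 0.01349 × 0.5102 = 6.883 × 10^-3 mol
Let x = n(H2C2O4), y = n(KHC2O4).
Titrant: 2x + 1y = 6.883 × 10^-3;  mass: 90.03x + 128.13y = 0.5631
Solving, x = 1.918 × 10^-3 mol, y = 3.047 × 10^-3 mol
mass of H2C2O4 = 1.918 × 10^-3 × 90.03 = 0.1726 g
% H2C2O4 = 0.1726 / 0.5631 × 100 = 30.66 %

30.66 %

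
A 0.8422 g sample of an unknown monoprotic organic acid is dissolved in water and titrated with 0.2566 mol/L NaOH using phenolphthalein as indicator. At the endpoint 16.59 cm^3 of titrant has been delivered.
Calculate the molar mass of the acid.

197.8 g/mol

n(NaOH) = 0.01659 L × 0.2566 mol/L = 4.257 × 10^-3 mol
n(HA) = 4.257 × 10^-3 mol (1:1 ratio)
M = m / n = 0.8422 g / 4.257 × 10^-3 mol = 197.8 g/mol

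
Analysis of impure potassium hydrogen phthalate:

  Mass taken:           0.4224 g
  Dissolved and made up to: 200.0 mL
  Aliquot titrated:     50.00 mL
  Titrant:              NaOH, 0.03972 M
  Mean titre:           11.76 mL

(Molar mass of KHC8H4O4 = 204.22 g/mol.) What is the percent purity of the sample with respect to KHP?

90.33 %

KHC8H4O4 + NaOH → KNaC8H4O4 + H2O
n(NaOH) per titration = 0.01176 × 0.03972 = 4.671 × 10^-4 mol
n(KHC8H4O4) in each aliquot = 4.671 × 10^-4 mol (1:1 ratio)
n(KHC8H4O4) in the whole flask = 4.671 × 10^-4 × 200.0/50.00 = 1.868 × 10^-3 mol
mass of KHC8H4O4 = 1.868 × 10^-3 × 204.22 = 0.3816 g
% KHC8H4O4 = 0.3816 / 0.4224 × 100 = 90.33 %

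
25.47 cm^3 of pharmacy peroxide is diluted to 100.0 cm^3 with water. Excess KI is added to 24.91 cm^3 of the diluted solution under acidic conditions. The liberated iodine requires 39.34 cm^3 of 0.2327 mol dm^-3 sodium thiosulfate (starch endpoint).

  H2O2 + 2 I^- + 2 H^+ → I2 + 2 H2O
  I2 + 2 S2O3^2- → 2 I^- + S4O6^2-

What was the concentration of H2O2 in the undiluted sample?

0.7214 mol/L

n(S2O3^2-) = 0.03934 × 0.2327 = 9.154 × 10^-3 mol
n(I2) = n(S2O3^2-)/2 = 4.577 × 10^-3 mol
n(H2O2) in the aliquot = 4.577 × 10^-3 mol (1:1 ratio)
[H2O2]_dilute = 4.577 × 10^-3 / 0.02491 = 0.1837 mol/L
[H2O2]_original = 0.1837 × 100.0/25.47 = 0.7214 mol/L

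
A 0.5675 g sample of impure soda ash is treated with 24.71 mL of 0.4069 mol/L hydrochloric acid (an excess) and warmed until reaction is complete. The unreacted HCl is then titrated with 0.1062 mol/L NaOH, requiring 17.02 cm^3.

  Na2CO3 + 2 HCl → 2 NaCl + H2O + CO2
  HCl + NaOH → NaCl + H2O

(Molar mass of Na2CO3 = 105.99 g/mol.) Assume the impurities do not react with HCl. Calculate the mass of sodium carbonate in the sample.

n(HCl) added = 0.02471 × 0.4069 = 0.01005 mol
n(NaOH) used in back-titration = 0.01702 × 0.1062 = 1.808 × 10^-3 mol
n(HCl) left over = 1.808 × 10^-3 mol (1:1 ratio)
n(HCl) consumed by analyte = 0.01005 − 1.808 × 10^-3 = 8.247 × 10^-3 mol
From the 1:2 ratio, n(Na2CO3) = 1/2 × 8.247 × 10^-3 = 4.123 × 10^-3 mol
mass of Na2CO3 = 4.123 × 10^-3 × 105.99 = 0.4370 g

0.4370 g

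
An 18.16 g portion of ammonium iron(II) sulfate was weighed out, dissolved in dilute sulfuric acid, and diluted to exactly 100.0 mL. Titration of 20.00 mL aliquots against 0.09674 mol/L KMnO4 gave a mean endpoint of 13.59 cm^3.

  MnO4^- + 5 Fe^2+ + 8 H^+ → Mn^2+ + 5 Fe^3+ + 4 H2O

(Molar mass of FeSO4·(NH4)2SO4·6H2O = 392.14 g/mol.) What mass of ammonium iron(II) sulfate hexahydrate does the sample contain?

12.89 g

n(KMnO4) per titration = 0.01359 × 0.09674 = 1.315 × 10^-3 mol
From the 5:1 ratio, n(FeSO4·(NH4)2SO4·6H2O) in each aliquot = 5/1 × 1.315 × 10^-3 = 6.573 × 10^-3 mol
n(FeSO4·(NH4)2SO4·6H2O) in the whole flask = 6.573 × 10^-3 × 100.0/20.00 = 0.03287 mol
mass of FeSO4·(NH4)2SO4·6H2O = 0.03287 × 392.14 = 12.89 g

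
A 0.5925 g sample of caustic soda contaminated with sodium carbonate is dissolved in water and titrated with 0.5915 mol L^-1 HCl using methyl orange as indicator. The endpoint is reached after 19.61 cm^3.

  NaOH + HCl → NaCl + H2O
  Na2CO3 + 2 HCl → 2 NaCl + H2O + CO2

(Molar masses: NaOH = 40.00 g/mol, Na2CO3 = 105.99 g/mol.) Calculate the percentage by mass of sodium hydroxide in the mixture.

n(HCl) = 0.01961 × 0.5915 = 0.01160 mol
Let x = n(NaOH), y = n(Na2CO3).
Titrant: 1x + 2y = 0.01160;  mass: 40.00x + 105.99y = 0.5925
Solving, x = 1.709 × 10^-3 mol, y = 4.945 × 10^-3 mol
mass of NaOH = 1.709 × 10^-3 × 40.00 = 0.06835 g
% NaOH = 0.06835 / 0.5925 × 100 = 11.54 %

11.54 %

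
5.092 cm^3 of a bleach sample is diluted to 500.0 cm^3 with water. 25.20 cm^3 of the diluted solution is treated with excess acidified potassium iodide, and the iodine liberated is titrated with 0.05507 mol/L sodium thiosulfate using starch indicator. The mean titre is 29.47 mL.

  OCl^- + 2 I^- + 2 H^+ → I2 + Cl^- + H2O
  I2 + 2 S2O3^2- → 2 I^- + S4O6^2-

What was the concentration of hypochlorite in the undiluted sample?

3.162 mol/L

n(S2O3^2-) = 0.02947 × 0.05507 = 1.623 × 10^-3 mol
n(I2) = n(S2O3^2-)/2 = 8.115 × 10^-4 mol
n(OCl^-) in the aliquot = 8.115 × 10^-4 mol (1:1 ratio)
[OCl^-]_dilute = 8.115 × 10^-4 / 0.02520 = 0.03220 mol/L
[OCl^-]_original = 0.03220 × 500.0/5.092 = 3.162 mol/L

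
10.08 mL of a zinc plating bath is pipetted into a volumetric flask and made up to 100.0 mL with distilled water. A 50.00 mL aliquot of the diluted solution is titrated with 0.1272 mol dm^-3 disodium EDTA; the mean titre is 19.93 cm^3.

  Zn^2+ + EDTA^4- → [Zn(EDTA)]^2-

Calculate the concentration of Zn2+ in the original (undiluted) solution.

n(EDTA) = 0.01993 × 0.1272 = 2.535 × 10^-3 mol
n(Zn2+) in the aliquot = 2.535 × 10^-3 mol (1:1 ratio)
[Zn2+]_dilute = 2.535 × 10^-3 / 0.05000 = 0.05070 mol/L
Dilution factor = 100.0 / 10.08 = 9.921
[Zn2+]_stock = 0.05070 × 9.921 = 0.5030 mol/L

0.5030 mol/L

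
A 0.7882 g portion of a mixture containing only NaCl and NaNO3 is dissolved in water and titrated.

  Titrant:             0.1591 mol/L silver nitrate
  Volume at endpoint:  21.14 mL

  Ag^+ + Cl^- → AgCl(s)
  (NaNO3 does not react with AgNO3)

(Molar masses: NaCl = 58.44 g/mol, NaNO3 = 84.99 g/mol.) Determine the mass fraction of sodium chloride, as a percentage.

n(AgNO3) = 0.02114 × 0.1591 = 3.363 × 10^-3 mol
Let x = n(NaCl), y = n(NaNO3).
Titrant: 1x = 3.363 × 10^-3;  mass: 58.44x + 84.99y = 0.7882
Solving, x = 3.363 × 10^-3 mol, y = 6.961 × 10^-3 mol
mass of NaCl = 3.363 × 10^-3 × 58.44 = 0.1966 g
% NaCl = 0.1966 / 0.7882 × 100 = 24.94 %

24.94 %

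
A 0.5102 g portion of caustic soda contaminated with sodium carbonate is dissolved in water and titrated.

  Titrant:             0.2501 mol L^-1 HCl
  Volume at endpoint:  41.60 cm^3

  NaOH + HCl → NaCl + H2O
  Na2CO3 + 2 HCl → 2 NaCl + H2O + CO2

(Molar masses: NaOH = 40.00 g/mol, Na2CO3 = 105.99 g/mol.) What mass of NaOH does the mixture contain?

n(HCl) = 0.04160 × 0.2501 = 0.01040 mol
Let x = n(NaOH), y = n(Na2CO3).
Titrant: 1x + 2y = 0.01040;  mass: 40.00x + 105.99y = 0.5102
Solving, x = 3.168 × 10^-3 mol, y = 3.618 × 10^-3 mol
mass of NaOH = 3.168 × 10^-3 × 40.00 = 0.1267 g

0.1267 g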